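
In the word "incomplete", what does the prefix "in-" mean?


Prefix: in-
As in: incomplete -> in- + complete
Meaning = not / into


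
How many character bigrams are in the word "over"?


Word: "over" (length 4)
Number of 2-grams = length - 2 + 1 = 4 - 2 + 1
= 3


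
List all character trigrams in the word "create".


Word: "create" (length 6)
Number of trigrams = 6 - 3 + 1 = 4
  Position 0: "cre"
  Position 1: "rea"
  Position 2: "eat"
  Position 3: "ate"
Trigrams = "cre", "rea", "eat", "ate"


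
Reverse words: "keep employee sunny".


Original: "keep employee sunny"
Words (1..n): keep | employee | sunny
Reversed (n..1): sunny | employee | keep
Result = "sunny employee keep"


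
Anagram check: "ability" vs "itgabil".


Word 1: "ability" → sorted: abiilty
Word 2: "itgabil" → sorted: abgiilt
Same letters? abiilty != abgiilt
Anagram = No


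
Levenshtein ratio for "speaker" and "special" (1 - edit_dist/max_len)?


Word 1: "speaker" (length 7)
Word 2: "special" (length 7)
One optimal edit sequence:
  1. keep 's'
  2. keep 'p'
  3. keep 'e'
  4. substitute 'a' -> 'c'  (+1)
  5. substitute 'k' -> 'i'  (+1)
  6. substitute 'e' -> 'a'  (+1)
  7. substitute 'r' -> 'l'  (+1)
Edit distance = 4
Max length = max(7, 7) = 7
Similarity = 1 - 4/7
= 0.4286


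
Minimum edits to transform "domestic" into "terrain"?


Word 1: "domestic" (length 8)
Word 2: "terrain" (length 7)
One optimal edit sequence (insert/delete/substitute each cost 1):
  1. delete 'd'  (+1)
  2. substitute 'o' -> 't'  (+1)
  3. substitute 'm' -> 'e'  (+1)
  4. substitute 'e' -> 'r'  (+1)
  5. substitute 's' -> 'r'  (+1)
  6. substitute 't' -> 'a'  (+1)
  7. keep 'i'
  8. substitute 'c' -> 'n'  (+1)
Total edit operations: 7
Edit distance = 7


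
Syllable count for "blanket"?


Word: "blanket"
Syllable breakdown: blan-ket
Counting: 2 parts
= 2 syllables


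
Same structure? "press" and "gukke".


Pattern of "press": [0, 1, 2, 3, 3]
Pattern of "gukke": [0, 1, 2, 2, 3]
Patterns do not match
Same pattern = No


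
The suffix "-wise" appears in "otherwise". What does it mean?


Suffix: -wise
Example: otherwise = other + -wise
Meaning = in the manner of


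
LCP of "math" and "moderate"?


Word 1: "math"
Word 2: "moderate"
Comparing from start:
  Pos 0: 'm' == 'm'
  Pos 1: 'a' != 'o' (stop)
LCP = "m" (length 1)


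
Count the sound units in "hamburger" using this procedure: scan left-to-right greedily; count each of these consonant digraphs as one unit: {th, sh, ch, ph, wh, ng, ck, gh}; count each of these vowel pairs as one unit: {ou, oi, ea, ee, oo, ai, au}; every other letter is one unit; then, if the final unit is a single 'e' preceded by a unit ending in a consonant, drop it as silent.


Word: "hamburger" (9 letters)
Left-to-right scan:
  [1] 'h' (letter)
  [2] 'a' (letter)
  [3] 'm' (letter)
  [4] 'b' (letter)
  [5] 'u' (letter)
  [6] 'r' (letter)
  [7] 'g' (letter)
  [8] 'e' (letter)
  [9] 'r' (letter)
Units from scan: 9
Sound units = 9 units


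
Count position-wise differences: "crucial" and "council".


Comparing character by character (same length = 7):
  Pos 0: 'c' vs 'c' =
  Pos 1: 'r' vs 'o' !=
  Pos 2: 'u' vs 'u' =
  Pos 3: 'c' vs 'n' !=
  Pos 4: 'i' vs 'c' !=
  Pos 5: 'a' vs 'i' !=
  Pos 6: 'l' vs 'l' =
Hamming distance = 4


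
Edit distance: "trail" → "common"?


Word 1: "trail" (length 5)
Word 2: "common" (length 6)
One optimal edit sequence (insert/delete/substitute each cost 1):
  1. insert 'c'  (+1)
  2. substitute 't' -> 'o'  (+1)
  3. substitute 'r' -> 'm'  (+1)
  4. substitute 'a' -> 'm'  (+1)
  5. substitute 'i' -> 'o'  (+1)
  6. substitute 'l' -> 'n'  (+1)
Total edit operations: 6
Edit distance = 6


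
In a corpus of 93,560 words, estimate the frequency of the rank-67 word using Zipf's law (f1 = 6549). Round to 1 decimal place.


Zipf's law: f(r) = f(1) / r
f(1) = 6549
f(67) = 6549 / 67
= 97.7 occurrences


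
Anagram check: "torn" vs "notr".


Word 1: "torn" → sorted: nort
Word 2: "notr" → sorted: nort
Same letters? nort == nort
Anagram = Yes


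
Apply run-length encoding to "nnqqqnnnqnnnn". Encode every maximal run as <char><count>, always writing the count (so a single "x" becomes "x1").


String: "nnqqqnnnqnnnn"
Scanning for consecutive runs:
  'n' x 2
  'q' x 3
  'n' x 3
  'q' x 1
  'n' x 4
RLE = "n2q3n3q1n4"


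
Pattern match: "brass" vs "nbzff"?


Pattern of "brass": [0, 1, 2, 3, 3]
Pattern of "nbzff": [0, 1, 2, 3, 3]
Patterns match
Same pattern = Yes


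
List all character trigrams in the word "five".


Word: "five" (length 4)
Number of trigrams = 4 - 3 + 1 = 2
  Position 0: "fiv"
  Position 1: "ive"
Trigrams = "fiv", "ive"


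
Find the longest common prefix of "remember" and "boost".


Word 1: "remember"
Word 2: "boost"
Comparing from start:
  Pos 0: 'r' != 'b' (stop)
LCP = "" (length 0)


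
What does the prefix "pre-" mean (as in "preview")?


Prefix: pre-
As in: preview -> pre- + view
Meaning = before


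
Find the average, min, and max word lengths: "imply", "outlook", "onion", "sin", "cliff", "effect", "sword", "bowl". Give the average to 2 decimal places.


Lengths: "imply"=5, "outlook"=7, "onion"=5, "sin"=3, "cliff"=5, "effect"=6, "sword"=5, "bowl"=4
Sum = 40, Count = 8
Average = 40/8 = 5.00
= avg=5.00, min=3, max=7


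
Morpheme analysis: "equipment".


Word: "equipment"
Morphemes: equip + -ment
Each morpheme carries meaning
= 2 morphemes


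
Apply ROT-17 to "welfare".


Word: "welfare"
Shift: 17
Each letter → (letter + shift) mod 26:
  'w' (22) + 17 = 13 → 'n'
  'e' (4) + 17 = 21 → 'v'
  'l' (11) + 17 = 2 → 'c'
  'f' (5) + 17 = 22 → 'w'
  'a' (0) + 17 = 17 → 'r'
  'r' (17) + 17 = 8 → 'i'
  'e' (4) + 17 = 21 → 'v'
Result = "nvcwriv"


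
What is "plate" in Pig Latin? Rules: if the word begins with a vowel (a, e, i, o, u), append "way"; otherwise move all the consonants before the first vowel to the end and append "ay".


Word: "plate"
Starts with consonant(s) → move to end, add 'ay'
Consonant cluster: "pl"
Pig Latin = "ateplay"


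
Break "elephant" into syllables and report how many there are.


Word: "elephant"
Syllable breakdown: el · e · phant
Counting: 3 parts
= 3 syllables


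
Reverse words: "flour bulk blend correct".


Original: "flour bulk blend correct"
Words (1..n): flour | bulk | blend | correct
Reversed (n..1): correct | blend | bulk | flour
Result = "correct blend bulk flour"


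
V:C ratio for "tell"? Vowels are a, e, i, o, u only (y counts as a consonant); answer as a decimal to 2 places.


Word: "tell"
Vowels (a,e,i,o,u): 1
Consonants: 3
Ratio = 1/3
= 0.33


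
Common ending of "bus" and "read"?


Word 1: "bus"
Word 2: "read"
Comparing from end:
  Pos -1: 's' != 'd' (stop)
LCS = "" (length 0)


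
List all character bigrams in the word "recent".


Word: "recent" (length 6)
Number of bigrams = 6 - 2 + 1 = 5
  Position 0: "re"
  Position 1: "ec"
  Position 2: "ce"
  Position 3: "en"
  Position 4: "nt"
Bigrams = "re", "ec", "ce", "en", "nt"


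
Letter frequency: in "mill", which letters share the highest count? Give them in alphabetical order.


Word: "mill"
Letter counts:
  'i': 1
  'l': 2
  'm': 1
Maximum count = 2
Most frequent = 'l' (2 times each)


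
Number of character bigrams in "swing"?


Word: "swing" (length 5)
Number of 2-grams = length - 2 + 1 = 5 - 2 + 1
= 4


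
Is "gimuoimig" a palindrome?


Word: "gimuoimig"
Reversed: "gimioumig"
Forward == Backward? gimuoimig != gimioumig
Palindrome = No


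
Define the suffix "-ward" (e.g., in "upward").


Suffix: -ward
As in: upward -> up + -ward
Meaning = in the direction of


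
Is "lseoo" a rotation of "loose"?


Word: "loose", Candidate: "lseoo"
Method: check if candidate is substring of word+word
"looseloose" contains "lseoo"? No
Is rotation = No


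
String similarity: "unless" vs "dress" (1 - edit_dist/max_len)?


Word 1: "unless" (length 6)
Word 2: "dress" (length 5)
One optimal edit sequence:
  1. delete 'u'  (+1)
  2. substitute 'n' -> 'd'  (+1)
  3. substitute 'l' -> 'r'  (+1)
  4. keep 'e'
  5. keep 's'
  6. keep 's'
Edit distance = 3
Max length = max(6, 5) = 6
Similarity = 1 - 3/6
= 0.5000


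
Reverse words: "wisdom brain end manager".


Original: "wisdom brain end manager"
Words (1..n): wisdom | brain | end | manager
Reversed (n..1): manager | end | brain | wisdom
Result = "manager end brain wisdom"


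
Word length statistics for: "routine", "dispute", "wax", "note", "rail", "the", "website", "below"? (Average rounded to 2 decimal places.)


Lengths: "routine"=7, "dispute"=7, "wax"=3, "note"=4, "rail"=4, "the"=3, "website"=7, "below"=5
Sum = 40, Count = 8
Average = 40/8 = 5.00
= avg=5.00, min=3, max=7


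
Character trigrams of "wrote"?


Word: "wrote" (length 5)
Number of trigrams = 5 - 3 + 1 = 3
  Position 0: "wro"
  Position 1: "rot"
  Position 2: "ote"
Trigrams = "wro", "rot", "ote"


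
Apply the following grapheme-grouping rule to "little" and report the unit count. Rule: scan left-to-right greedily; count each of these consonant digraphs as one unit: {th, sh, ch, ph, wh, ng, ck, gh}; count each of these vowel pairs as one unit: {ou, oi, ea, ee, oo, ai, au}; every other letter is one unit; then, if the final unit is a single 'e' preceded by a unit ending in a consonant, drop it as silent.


Word: "little" (6 letters)
Left-to-right scan:
  1. 'l' (letter)
  2. 'i' (letter)
  3. 't' (letter)
  4. 't' (letter)
  5. 'l' (letter)
  6. 'e' (letter)
Units from scan: 6
Final unit is 'e' after a consonant -> drop as silent (-1)
Sound units = 5 units


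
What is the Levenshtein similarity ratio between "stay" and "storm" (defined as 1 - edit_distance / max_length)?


Word 1: "stay" (length 4)
Word 2: "storm" (length 5)
One optimal edit sequence:
  1. keep 's'
  2. keep 't'
  3. insert 'o'  (+1)
  4. substitute 'a' -> 'r'  (+1)
  5. substitute 'y' -> 'm'  (+1)
Edit distance = 3
Max length = max(4, 5) = 5
Similarity = 1 - 3/5
= 0.4000


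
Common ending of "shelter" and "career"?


Word 1: "shelter"
Word 2: "career"
Comparing from end:
  Pos -1: 'r' == 'r'
  Pos -2: 'e' == 'e'
  Pos -3: 't' != 'e' (stop)
LCS = "er" (length 2)


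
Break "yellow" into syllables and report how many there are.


Word: "yellow"
Syllable breakdown: yel · low
Counting: 2 parts
= 2 syllables


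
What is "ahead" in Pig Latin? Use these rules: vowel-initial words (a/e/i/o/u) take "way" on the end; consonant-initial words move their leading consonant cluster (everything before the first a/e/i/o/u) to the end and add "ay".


Word: "ahead"
Starts with vowel → add 'way'
Pig Latin = "aheadway"


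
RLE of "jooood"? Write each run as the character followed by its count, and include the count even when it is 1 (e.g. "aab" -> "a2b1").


String: "jooood"
Scanning for consecutive runs:
  'j' x 1
  'o' x 4
  'd' x 1
RLE = "j1o4d1"


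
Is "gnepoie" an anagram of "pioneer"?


Word 1: "pioneer" → sorted: eeinopr
Word 2: "gnepoie" → sorted: eeginop
Same letters? eeinopr != eeginop
Anagram = No


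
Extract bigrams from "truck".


Word: "truck" (length 5)
Number of bigrams = 5 - 2 + 1 = 4
  Position 0: "tr"
  Position 1: "ru"
  Position 2: "uc"
  Position 3: "ck"
Bigrams = "tr", "ru", "uc", "ck"


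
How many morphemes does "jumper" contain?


Word: "jumper"
Morphemes: jump | -er
Each morpheme carries meaning
= 2 morphemes


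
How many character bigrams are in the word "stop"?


Word: "stop" (length 4)
Number of 2-grams = length - 2 + 1 = 4 - 2 + 1
= 3


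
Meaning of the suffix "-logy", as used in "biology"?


Suffix: -logy
Example: biology = bio- + -logy
Meaning = study of


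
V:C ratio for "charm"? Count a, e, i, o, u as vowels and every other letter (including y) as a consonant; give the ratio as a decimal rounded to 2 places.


Word: "charm"
Vowels (a,e,i,o,u): 1
Consonants: 4
Ratio = 1/4
= 0.25


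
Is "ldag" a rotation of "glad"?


Word: "glad", Candidate: "ldag"
Method: check if candidate is substring of word+word
"gladglad" contains "ldag"? No
Is rotation = No


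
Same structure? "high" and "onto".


Pattern of "high": [0, 1, 2, 0]
Pattern of "onto": [0, 1, 2, 0]
Patterns match
Same pattern = Yes


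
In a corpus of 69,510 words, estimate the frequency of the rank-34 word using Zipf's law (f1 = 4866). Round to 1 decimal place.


Zipf's law: f(r) = f(1) / r
f(1) = 4866
f(34) = 4866 / 34
= 143.1 occurrences


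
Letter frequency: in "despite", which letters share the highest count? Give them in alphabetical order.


Word: "despite"
Letter counts:
  'd': 1
  'e': 2
  'i': 1
  'p': 1
  's': 1
  't': 1
Maximum count = 2
Most frequent = 'e' (2 times each)


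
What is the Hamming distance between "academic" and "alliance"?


Comparing character by character (same length = 8):
  Pos 0: 'a' vs 'a' =
  Pos 1: 'c' vs 'l' !=
  Pos 2: 'a' vs 'l' !=
  Pos 3: 'd' vs 'i' !=
  Pos 4: 'e' vs 'a' !=
  Pos 5: 'm' vs 'n' !=
  Pos 6: 'i' vs 'c' !=
  Pos 7: 'c' vs 'e' !=
Hamming distance = 7


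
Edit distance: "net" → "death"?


Word 1: "net" (length 3)
Word 2: "death" (length 5)
One optimal edit sequence (insert/delete/substitute each cost 1):
  1. substitute 'n' -> 'd'  (+1)
  2. keep 'e'
  3. insert 'a'  (+1)
  4. keep 't'
  5. insert 'h'  (+1)
Total edit operations: 3
Edit distance = 3


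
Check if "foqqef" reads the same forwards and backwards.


Word: "foqqef"
Reversed: "feqqof"
Forward == Backward? foqqef != feqqof
Palindrome = No


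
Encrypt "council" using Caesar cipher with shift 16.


Word: "council"
Shift: 16
Each letter → (letter + shift) mod 26:
  'c' (2) + 16 = 18 → 's'
  'o' (14) + 16 = 4 → 'e'
  'u' (20) + 16 = 10 → 'k'
  'n' (13) + 16 = 3 → 'd'
  'c' (2) + 16 = 18 → 's'
  'i' (8) + 16 = 24 → 'y'
  'l' (11) + 16 = 1 → 'b'
Result = "sekdsyb"


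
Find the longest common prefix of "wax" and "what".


Word 1: "wax"
Word 2: "what"
Comparing from start:
  Pos 0: 'w' == 'w'
  Pos 1: 'a' != 'h' (stop)
LCP = "w" (length 1)


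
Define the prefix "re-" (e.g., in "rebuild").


Prefix: re-
Example: rebuild = re- + build
Meaning = again


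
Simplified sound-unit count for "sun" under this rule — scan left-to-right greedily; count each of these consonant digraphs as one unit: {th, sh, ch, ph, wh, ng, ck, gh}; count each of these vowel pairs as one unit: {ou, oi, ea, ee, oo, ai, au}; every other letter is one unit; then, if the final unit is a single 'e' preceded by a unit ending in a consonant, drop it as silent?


Word: "sun" (3 letters)
Left-to-right scan:
  1. 's' (letter)
  2. 'u' (letter)
  3. 'n' (letter)
Units from scan: 3
Sound units = 3 units


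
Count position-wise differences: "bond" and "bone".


Comparing character by character (same length = 4):
  Pos 0: 'b' vs 'b' =
  Pos 1: 'o' vs 'o' =
  Pos 2: 'n' vs 'n' =
  Pos 3: 'd' vs 'e' !=
Hamming distance = 1


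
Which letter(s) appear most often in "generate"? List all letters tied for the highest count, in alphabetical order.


Word: "generate"
Letter counts:
  'a': 1
  'e': 3
  'g': 1
  'n': 1
  'r': 1
  't': 1
Maximum count = 3
Most frequent = 'e' (3 times each)


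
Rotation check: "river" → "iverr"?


Word: "river", Candidate: "iverr"
Method: check if candidate is substring of word+word
"riverriver" contains "iverr"? Yes
Is rotation = Yes


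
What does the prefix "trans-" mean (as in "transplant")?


Prefix: trans-
Example: transplant = trans- + plant
Meaning = across


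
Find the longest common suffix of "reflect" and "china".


Word 1: "reflect"
Word 2: "china"
Comparing from end:
  Pos -1: 't' != 'a' (stop)
LCS = "" (length 0)


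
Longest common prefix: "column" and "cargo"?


Word 1: "column"
Word 2: "cargo"
Comparing from start:
  Pos 0: 'c' == 'c'
  Pos 1: 'o' != 'a' (stop)
LCP = "c" (length 1)


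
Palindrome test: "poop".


Word: "poop"
Reversed: "poop"
Forward == Backward? poop == poop
Palindrome = Yes


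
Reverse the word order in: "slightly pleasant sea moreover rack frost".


Original: "slightly pleasant sea moreover rack frost"
Words (1..n): slightly | pleasant | sea | moreover | rack | frost
Reversed (n..1): frost | rack | moreover | sea | pleasant | slightly
Result = "frost rack moreover sea pleasant slightly"


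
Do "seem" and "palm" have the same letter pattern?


Pattern of "seem": [0, 1, 1, 2]
Pattern of "palm": [0, 1, 2, 3]
Patterns do not match
Same pattern = No


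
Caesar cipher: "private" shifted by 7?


Word: "private"
Shift: 7
Each letter → (letter + shift) mod 26:
  'p' (15) + 7 = 22 → 'w'
  'r' (17) + 7 = 24 → 'y'
  'i' (8) + 7 = 15 → 'p'
  'v' (21) + 7 = 2 → 'c'
  'a' (0) + 7 = 7 → 'h'
  't' (19) + 7 = 0 → 'a'
  'e' (4) + 7 = 11 → 'l'
Result = "wypchal"


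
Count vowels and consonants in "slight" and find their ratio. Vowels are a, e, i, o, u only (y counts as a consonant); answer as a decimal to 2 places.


Word: "slight"
Vowels (a,e,i,o,u): 1
Consonants: 5
Ratio = 1/5
= 0.20


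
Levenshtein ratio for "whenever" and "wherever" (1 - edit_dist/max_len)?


Word 1: "whenever" (length 8)
Word 2: "wherever" (length 8)
One optimal edit sequence:
  1. keep 'w'
  2. keep 'h'
  3. keep 'e'
  4. substitute 'n' -> 'r'  (+1)
  5. keep 'e'
  6. keep 'v'
  7. keep 'e'
  8. keep 'r'
Edit distance = 1
Max length = max(8, 8) = 8
Similarity = 1 - 1/8
= 0.8750


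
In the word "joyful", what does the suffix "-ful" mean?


Suffix: -ful
Example: joyful (joy + -ful)
Meaning = full of


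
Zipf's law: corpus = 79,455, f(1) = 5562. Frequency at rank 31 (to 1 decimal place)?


Zipf's law: f(r) = f(1) / r
f(1) = 5562
f(31) = 5562 / 31
= 179.4 occurrences


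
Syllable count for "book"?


Word: "book"
Syllable breakdown: book
Counting: 1 part
= 1 syllable


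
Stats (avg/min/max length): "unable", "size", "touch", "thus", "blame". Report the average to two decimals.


Lengths: "unable"=6, "size"=4, "touch"=5, "thus"=4, "blame"=5
Sum = 24, Count = 5
Average = 24/5 = 4.80
= avg=4.80, min=4, max=6


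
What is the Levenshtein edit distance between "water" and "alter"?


Word 1: "water" (length 5)
Word 2: "alter" (length 5)
One optimal edit sequence (insert/delete/substitute each cost 1):
  1. substitute 'w' -> 'a'  (+1)
  2. substitute 'a' -> 'l'  (+1)
  3. keep 't'
  4. keep 'e'
  5. keep 'r'
Total edit operations: 2
Edit distance = 2


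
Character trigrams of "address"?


Word: "address" (length 7)
Number of trigrams = 7 - 3 + 1 = 5
  Position 0: "add"
  Position 1: "ddr"
  Position 2: "dre"
  Position 3: "res"
  Position 4: "ess"
Trigrams = "add", "ddr", "dre", "res", "ess"


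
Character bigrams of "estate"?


Word: "estate" (length 6)
Number of bigrams = 6 - 2 + 1 = 5
  Position 0: "es"
  Position 1: "st"
  Position 2: "ta"
  Position 3: "at"
  Position 4: "te"
Bigrams = "es", "st", "ta", "at", "te"


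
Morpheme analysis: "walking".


Word: "walking"
Morphemes: walk | -ing
Each morpheme carries meaning
= 2 morphemes


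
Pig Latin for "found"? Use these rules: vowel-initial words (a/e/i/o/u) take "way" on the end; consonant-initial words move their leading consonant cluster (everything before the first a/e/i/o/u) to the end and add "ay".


Word: "found"
Starts with consonant(s) → move to end, add 'ay'
Consonant cluster: "f"
Pig Latin = "oundfay"


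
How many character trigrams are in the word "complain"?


Word: "complain" (length 8)
Number of 3-grams = length - 3 + 1 = 8 - 3 + 1
= 6


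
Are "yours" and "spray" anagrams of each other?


Word 1: "yours" → sorted: orsuy
Word 2: "spray" → sorted: aprsy
Same letters? orsuy != aprsy
Anagram = No


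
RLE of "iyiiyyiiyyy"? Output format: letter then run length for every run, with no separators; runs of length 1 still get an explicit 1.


String: "iyiiyyiiyyy"
Scanning for consecutive runs:
  'i' x 1
  'y' x 1
  'i' x 2
  'y' x 2
  'i' x 2
  'y' x 3
RLE = "i1y1i2y2i2y3"


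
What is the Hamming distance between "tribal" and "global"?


Comparing character by character (same length = 6):
  Pos 0: 't' vs 'g' !=
  Pos 1: 'r' vs 'l' !=
  Pos 2: 'i' vs 'o' !=
  Pos 3: 'b' vs 'b' =
  Pos 4: 'a' vs 'a' =
  Pos 5: 'l' vs 'l' =
Hamming distance = 3


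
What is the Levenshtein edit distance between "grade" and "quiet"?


Word 1: "grade" (length 5)
Word 2: "quiet" (length 5)
One optimal edit sequence (insert/delete/substitute each cost 1):
  1. substitute 'g' -> 'q'  (+1)
  2. substitute 'r' -> 'u'  (+1)
  3. substitute 'a' -> 'i'  (+1)
  4. substitute 'd' -> 'e'  (+1)
  5. substitute 'e' -> 't'  (+1)
Total edit operations: 5
Edit distance = 5


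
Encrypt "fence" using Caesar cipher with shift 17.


Word: "fence"
Shift: 17
Each letter → (letter + shift) mod 26:
  'f' (5) + 17 = 22 → 'w'
  'e' (4) + 17 = 21 → 'v'
  'n' (13) + 17 = 4 → 'e'
  'c' (2) + 17 = 19 → 't'
  'e' (4) + 17 = 21 → 'v'
Result = "wvetv"


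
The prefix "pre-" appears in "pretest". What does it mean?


Prefix: pre-
Example: pretest (pre- + test)
Meaning = before


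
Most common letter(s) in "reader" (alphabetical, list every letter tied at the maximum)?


Word: "reader"
Letter counts:
  'a': 1
  'd': 1
  'e': 2
  'r': 2
Maximum count = 2
Most frequent = 'e', 'r' (2 times each)


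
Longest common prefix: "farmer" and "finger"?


Word 1: "farmer"
Word 2: "finger"
Comparing from start:
  Pos 0: 'f' == 'f'
  Pos 1: 'a' != 'i' (stop)
LCP = "f" (length 1)


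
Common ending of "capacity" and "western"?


Word 1: "capacity"
Word 2: "western"
Comparing from end:
  Pos -1: 'y' != 'n' (stop)
LCS = "" (length 0)


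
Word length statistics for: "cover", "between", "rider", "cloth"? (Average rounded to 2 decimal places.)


Lengths: "cover"=5, "between"=7, "rider"=5, "cloth"=5
Sum = 22, Count = 4
Average = 22/4 = 5.50
= avg=5.50, min=5, max=7


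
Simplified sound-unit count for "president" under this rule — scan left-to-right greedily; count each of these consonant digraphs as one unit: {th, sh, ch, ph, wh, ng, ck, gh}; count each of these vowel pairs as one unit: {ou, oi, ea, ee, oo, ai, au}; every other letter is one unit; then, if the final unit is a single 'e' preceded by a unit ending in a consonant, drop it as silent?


Word: "president" (9 letters)
Left-to-right scan:
  [1] 'p' (letter)
  [2] 'r' (letter)
  [3] 'e' (letter)
  [4] 's' (letter)
  [5] 'i' (letter)
  [6] 'd' (letter)
  [7] 'e' (letter)
  [8] 'n' (letter)
  [9] 't' (letter)
Units from scan: 9
Sound units = 9 units


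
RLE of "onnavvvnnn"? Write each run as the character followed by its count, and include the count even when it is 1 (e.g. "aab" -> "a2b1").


String: "onnavvvnnn"
Scanning for consecutive runs:
  'o' x 1
  'n' x 2
  'a' x 1
  'v' x 3
  'n' x 3
RLE = "o1n2a1v3n3"


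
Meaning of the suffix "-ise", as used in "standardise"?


Suffix: -ise
As in: standardise -> standard + -ise
Meaning = to make


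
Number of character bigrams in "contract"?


Word: "contract" (length 8)
Number of 2-grams = length - 2 + 1 = 8 - 2 + 1
= 7


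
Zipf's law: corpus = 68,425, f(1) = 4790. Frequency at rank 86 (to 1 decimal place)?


Zipf's law: f(r) = f(1) / r
f(1) = 4790
f(86) = 4790 / 86
= 55.7 occurrences


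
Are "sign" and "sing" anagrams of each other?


Word 1: "sign" → sorted: gins
Word 2: "sing" → sorted: gins
Same letters? gins == gins
Anagram = Yes


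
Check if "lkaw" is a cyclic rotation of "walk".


Word: "walk", Candidate: "lkaw"
Method: check if candidate is substring of word+word
"walkwalk" contains "lkaw"? No
Is rotation = No


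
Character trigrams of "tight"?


Word: "tight" (length 5)
Number of trigrams = 5 - 3 + 1 = 3
  Position 0: "tig"
  Position 1: "igh"
  Position 2: "ght"
Trigrams = "tig", "igh", "ght"


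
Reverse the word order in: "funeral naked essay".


Original: "funeral naked essay"
Words (1..n): funeral | naked | essay
Reversed (n..1): essay | naked | funeral
Result = "essay naked funeral"


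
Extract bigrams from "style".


Word: "style" (length 5)
Number of bigrams = 5 - 2 + 1 = 4
  Position 0: "st"
  Position 1: "ty"
  Position 2: "yl"
  Position 3: "le"
Bigrams = "st", "ty", "yl", "le"


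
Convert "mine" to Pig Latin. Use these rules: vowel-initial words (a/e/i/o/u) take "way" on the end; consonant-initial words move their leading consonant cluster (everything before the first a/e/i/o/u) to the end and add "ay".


Word: "mine"
Starts with consonant(s) → move to end, add 'ay'
Consonant cluster: "m"
Pig Latin = "inemay"


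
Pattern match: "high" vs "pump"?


Pattern of "high": [0, 1, 2, 0]
Pattern of "pump": [0, 1, 2, 0]
Patterns match
Same pattern = Yes


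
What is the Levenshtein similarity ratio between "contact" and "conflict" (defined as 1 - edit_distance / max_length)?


Word 1: "contact" (length 7)
Word 2: "conflict" (length 8)
One optimal edit sequence:
  1. keep 'c'
  2. keep 'o'
  3. keep 'n'
  4. insert 'f'  (+1)
  5. substitute 't' -> 'l'  (+1)
  6. substitute 'a' -> 'i'  (+1)
  7. keep 'c'
  8. keep 't'
Edit distance = 3
Max length = max(7, 8) = 8
Similarity = 1 - 3/8
= 0.6250


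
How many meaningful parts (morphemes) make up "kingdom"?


Word: "kingdom"
Morphemes: king / -dom
Each morpheme carries meaning
= 2 morphemes


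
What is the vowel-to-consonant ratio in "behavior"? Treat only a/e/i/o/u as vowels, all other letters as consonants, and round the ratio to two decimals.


Word: "behavior"
Vowels (a,e,i,o,u): 4
Consonants: 4
Ratio = 4/4
= 1.00


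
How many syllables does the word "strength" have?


Word: "strength"
Syllable breakdown: strength
Counting: 1 part
= 1 syllable


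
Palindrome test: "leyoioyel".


Word: "leyoioyel"
Reversed: "leyoioyel"
Forward == Backward? leyoioyel == leyoioyel
Palindrome = Yes


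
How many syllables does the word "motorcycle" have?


Word: "motorcycle"
Syllable breakdown: mo-tor-cy-cle
Counting: 4 parts
= 4 syllables


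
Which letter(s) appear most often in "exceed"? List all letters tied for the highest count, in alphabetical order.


Word: "exceed"
Letter counts:
  'c': 1
  'd': 1
  'e': 3
  'x': 1
Maximum count = 3
Most frequent = 'e' (3 times each)


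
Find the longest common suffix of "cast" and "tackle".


Word 1: "cast"
Word 2: "tackle"
Comparing from end:
  Pos -1: 't' != 'e' (stop)
LCS = "" (length 0)


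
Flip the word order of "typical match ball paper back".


Original: "typical match ball paper back"
Words (1..n): typical | match | ball | paper | back
Reversed (n..1): back | paper | ball | match | typical
Result = "back paper ball match typical"


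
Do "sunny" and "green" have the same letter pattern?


Pattern of "sunny": [0, 1, 2, 2, 3]
Pattern of "green": [0, 1, 2, 2, 3]
Patterns match
Same pattern = Yes


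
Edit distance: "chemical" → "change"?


Word 1: "chemical" (length 8)
Word 2: "change" (length 6)
One optimal edit sequence (insert/delete/substitute each cost 1):
  1. keep 'c'
  2. keep 'h'
  3. delete 'e'  (+1)
  4. delete 'm'  (+1)
  5. substitute 'i' -> 'a'  (+1)
  6. substitute 'c' -> 'n'  (+1)
  7. substitute 'a' -> 'g'  (+1)
  8. substitute 'l' -> 'e'  (+1)
Total edit operations: 6
Edit distance = 6


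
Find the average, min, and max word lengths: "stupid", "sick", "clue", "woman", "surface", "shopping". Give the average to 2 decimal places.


Lengths: "stupid"=6, "sick"=4, "clue"=4, "woman"=5, "surface"=7, "shopping"=8
Sum = 34, Count = 6
Average = 34/6 = 5.67
= avg=5.67, min=4, max=8


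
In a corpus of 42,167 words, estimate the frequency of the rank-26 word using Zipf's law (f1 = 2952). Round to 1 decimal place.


Zipf's law: f(r) = f(1) / r
f(1) = 2952
f(26) = 2952 / 26
= 113.5 occurrences


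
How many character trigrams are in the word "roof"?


Word: "roof" (length 4)
Number of 3-grams = length - 3 + 1 = 4 - 3 + 1
= 2


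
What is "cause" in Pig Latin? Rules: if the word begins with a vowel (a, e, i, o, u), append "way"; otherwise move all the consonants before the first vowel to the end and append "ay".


Word: "cause"
Starts with consonant(s) → move to end, add 'ay'
Consonant cluster: "c"
Pig Latin = "ausecay"


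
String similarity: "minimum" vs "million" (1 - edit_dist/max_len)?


Word 1: "minimum" (length 7)
Word 2: "million" (length 7)
One optimal edit sequence:
  1. keep 'm'
  2. keep 'i'
  3. substitute 'n' -> 'l'  (+1)
  4. substitute 'i' -> 'l'  (+1)
  5. substitute 'm' -> 'i'  (+1)
  6. substitute 'u' -> 'o'  (+1)
  7. substitute 'm' -> 'n'  (+1)
Edit distance = 5
Max length = max(7, 7) = 7
Similarity = 1 - 5/7
= 0.2857


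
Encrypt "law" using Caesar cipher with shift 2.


Word: "law"
Shift: 2
Each letter → (letter + shift) mod 26:
  'l' (11) + 2 = 13 → 'n'
  'a' (0) + 2 = 2 → 'c'
  'w' (22) + 2 = 24 → 'y'
Result = "ncy"


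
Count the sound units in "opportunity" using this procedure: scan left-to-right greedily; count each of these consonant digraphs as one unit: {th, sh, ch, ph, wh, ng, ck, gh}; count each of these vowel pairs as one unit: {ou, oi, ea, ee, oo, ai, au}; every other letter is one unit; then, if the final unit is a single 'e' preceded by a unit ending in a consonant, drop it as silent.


Word: "opportunity" (11 letters)
Left-to-right scan:
  (1) 'o' (letter)
  (2) 'p' (letter)
  (3) 'p' (letter)
  (4) 'o' (letter)
  (5) 'r' (letter)
  (6) 't' (letter)
  (7) 'u' (letter)
  (8) 'n' (letter)
  (9) 'i' (letter)
  (10) 't' (letter)
  (11) 'y' (letter)
Units from scan: 11
Sound units = 11 units


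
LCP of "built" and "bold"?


Word 1: "built"
Word 2: "bold"
Comparing from start:
  Pos 0: 'b' == 'b'
  Pos 1: 'u' != 'o' (stop)
LCP = "b" (length 1)


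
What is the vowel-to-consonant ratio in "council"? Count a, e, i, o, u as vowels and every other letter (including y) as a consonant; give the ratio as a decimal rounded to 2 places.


Word: "council"
Vowels (a,e,i,o,u): 3
Consonants: 4
Ratio = 3/4
= 0.75


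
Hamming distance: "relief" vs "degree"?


Comparing character by character (same length = 6):
  Pos 0: 'r' vs 'd' !=
  Pos 1: 'e' vs 'e' =
  Pos 2: 'l' vs 'g' !=
  Pos 3: 'i' vs 'r' !=
  Pos 4: 'e' vs 'e' =
  Pos 5: 'f' vs 'e' !=
Hamming distance = 4


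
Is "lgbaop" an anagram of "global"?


Word 1: "global" → sorted: abgllo
Word 2: "lgbaop" → sorted: abglop
Same letters? abgllo != abglop
Anagram = No


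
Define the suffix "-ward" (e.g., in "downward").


Suffix: -ward
As in: downward -> down + -ward
Meaning = in the direction of


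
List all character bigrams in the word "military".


Word: "military" (length 8)
Number of bigrams = 8 - 2 + 1 = 7
  Position 0: "mi"
  Position 1: "il"
  Position 2: "li"
  Position 3: "it"
  Position 4: "ta"
  Position 5: "ar"
  Position 6: "ry"
Bigrams = "mi", "il", "li", "it", "ta", "ar", "ry"


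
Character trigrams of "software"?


Word: "software" (length 8)
Number of trigrams = 8 - 3 + 1 = 6
  Position 0: "sof"
  Position 1: "oft"
  Position 2: "ftw"
  Position 3: "twa"
  Position 4: "war"
  Position 5: "are"
Trigrams = "sof", "oft", "ftw", "twa", "war", "are"


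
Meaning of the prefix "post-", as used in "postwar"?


Prefix: post-
As in: postwar -> post- + war
Meaning = after


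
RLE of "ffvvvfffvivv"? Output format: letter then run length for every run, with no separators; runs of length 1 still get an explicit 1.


String: "ffvvvfffvivv"
Scanning for consecutive runs:
  'f' x 2
  'v' x 3
  'f' x 3
  'v' x 1
  'i' x 1
  'v' x 2
RLE = "f2v3f3v1i1v2"


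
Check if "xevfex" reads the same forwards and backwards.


Word: "xevfex"
Reversed: "xefvex"
Forward == Backward? xevfex != xefvex
Palindrome = No


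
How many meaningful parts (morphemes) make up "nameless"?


Word: "nameless"
Morphemes: name / -less
Each morpheme carries meaning
= 2 morphemes


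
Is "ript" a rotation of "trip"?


Word: "trip", Candidate: "ript"
Method: check if candidate is substring of word+word
"triptrip" contains "ript"? Yes
Is rotation = Yes


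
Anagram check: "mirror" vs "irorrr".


Word 1: "mirror" → sorted: imorrr
Word 2: "irorrr" → sorted: iorrrr
Same letters? imorrr != iorrrr
Anagram = No


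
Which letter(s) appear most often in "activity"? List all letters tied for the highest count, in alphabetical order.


Word: "activity"
Letter counts:
  'a': 1
  'c': 1
  'i': 2
  't': 2
  'v': 1
  'y': 1
Maximum count = 2
Most frequent = 'i', 't' (2 times each)


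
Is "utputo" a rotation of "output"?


Word: "output", Candidate: "utputo"
Method: check if candidate is substring of word+word
"outputoutput" contains "utputo"? Yes
Is rotation = Yes


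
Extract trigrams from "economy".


Word: "economy" (length 7)
Number of trigrams = 7 - 3 + 1 = 5
  Position 0: "eco"
  Position 1: "con"
  Position 2: "ono"
  Position 3: "nom"
  Position 4: "omy"
Trigrams = "eco", "con", "ono", "nom", "omy"


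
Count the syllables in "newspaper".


Word: "newspaper"
Syllable breakdown: news-pa-per
Counting: 3 parts
= 3 syllables


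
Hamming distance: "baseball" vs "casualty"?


Comparing character by character (same length = 8):
  Pos 0: 'b' vs 'c' !=
  Pos 1: 'a' vs 'a' =
  Pos 2: 's' vs 's' =
  Pos 3: 'e' vs 'u' !=
  Pos 4: 'b' vs 'a' !=
  Pos 5: 'a' vs 'l' !=
  Pos 6: 'l' vs 't' !=
  Pos 7: 'l' vs 'y' !=
Hamming distance = 6


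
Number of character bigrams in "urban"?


Word: "urban" (length 5)
Number of 2-grams = length - 2 + 1 = 5 - 2 + 1
= 4


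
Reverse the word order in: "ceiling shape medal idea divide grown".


Original: "ceiling shape medal idea divide grown"
Words (1..n): ceiling | shape | medal | idea | divide | grown
Reversed (n..1): grown | divide | idea | medal | shape | ceiling
Result = "grown divide idea medal shape ceiling"


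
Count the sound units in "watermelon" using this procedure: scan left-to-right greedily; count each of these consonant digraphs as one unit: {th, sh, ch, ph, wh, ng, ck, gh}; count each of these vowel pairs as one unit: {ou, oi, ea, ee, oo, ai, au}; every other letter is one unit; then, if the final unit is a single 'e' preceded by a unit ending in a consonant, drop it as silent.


Word: "watermelon" (10 letters)
Left-to-right scan:
  (1) 'w' (letter)
  (2) 'a' (letter)
  (3) 't' (letter)
  (4) 'e' (letter)
  (5) 'r' (letter)
  (6) 'm' (letter)
  (7) 'e' (letter)
  (8) 'l' (letter)
  (9) 'o' (letter)
  (10) 'n' (letter)
Units from scan: 10
Sound units = 10 units


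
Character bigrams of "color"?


Word: "color" (length 5)
Number of bigrams = 5 - 2 + 1 = 4
  Position 0: "co"
  Position 1: "ol"
  Position 2: "lo"
  Position 3: "or"
Bigrams = "co", "ol", "lo", "or"


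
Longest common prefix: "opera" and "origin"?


Word 1: "opera"
Word 2: "origin"
Comparing from start:
  Pos 0: 'o' == 'o'
  Pos 1: 'p' != 'r' (stop)
LCP = "o" (length 1)


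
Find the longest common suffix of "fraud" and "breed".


Word 1: "fraud"
Word 2: "breed"
Comparing from end:
  Pos -1: 'd' == 'd'
  Pos -2: 'u' != 'e' (stop)
LCS = "d" (length 1)


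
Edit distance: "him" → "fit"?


Word 1: "him" (length 3)
Word 2: "fit" (length 3)
One optimal edit sequence (insert/delete/substitute each cost 1):
  1. substitute 'h' -> 'f'  (+1)
  2. keep 'i'
  3. substitute 'm' -> 't'  (+1)
Total edit operations: 2
Edit distance = 2


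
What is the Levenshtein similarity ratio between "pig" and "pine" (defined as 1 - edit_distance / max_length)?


Word 1: "pig" (length 3)
Word 2: "pine" (length 4)
One optimal edit sequence:
  1. keep 'p'
  2. keep 'i'
  3. insert 'n'  (+1)
  4. substitute 'g' -> 'e'  (+1)
Edit distance = 2
Max length = max(3, 4) = 4
Similarity = 1 - 2/4
= 0.5000


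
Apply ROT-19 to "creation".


Word: "creation"
Shift: 19
Each letter → (letter + shift) mod 26:
  'c' (2) + 19 = 21 → 'v'
  'r' (17) + 19 = 10 → 'k'
  'e' (4) + 19 = 23 → 'x'
  'a' (0) + 19 = 19 → 't'
  't' (19) + 19 = 12 → 'm'
  'i' (8) + 19 = 1 → 'b'
  'o' (14) + 19 = 7 → 'h'
  'n' (13) + 19 = 6 → 'g'
Result = "vkxtmbhg"


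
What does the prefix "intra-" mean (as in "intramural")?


Prefix: intra-
Example: intramural = intra- + mural
Meaning = within


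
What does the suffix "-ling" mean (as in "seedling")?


Suffix: -ling
As in: seedling -> seed + -ling
Meaning = small / young


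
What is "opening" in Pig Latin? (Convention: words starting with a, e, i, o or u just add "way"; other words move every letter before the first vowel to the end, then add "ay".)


Word: "opening"
Starts with vowel → add 'way'
Pig Latin = "openingway"


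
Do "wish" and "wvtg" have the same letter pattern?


Pattern of "wish": [0, 1, 2, 3]
Pattern of "wvtg": [0, 1, 2, 3]
Patterns match
Same pattern = Yes


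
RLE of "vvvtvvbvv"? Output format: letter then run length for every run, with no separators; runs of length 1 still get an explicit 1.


String: "vvvtvvbvv"
Scanning for consecutive runs:
  'v' x 3
  't' x 1
  'v' x 2
  'b' x 1
  'v' x 2
RLE = "v3t1v2b1v2"


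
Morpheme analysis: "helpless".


Word: "helpless"
Morphemes: help | -less
Each morpheme carries meaning
= 2 morphemes


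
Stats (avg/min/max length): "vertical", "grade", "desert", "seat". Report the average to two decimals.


Lengths: "vertical"=8, "grade"=5, "desert"=6, "seat"=4
Sum = 23, Count = 4
Average = 23/4 = 5.75
= avg=5.75, min=4, max=8


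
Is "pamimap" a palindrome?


Word: "pamimap"
Reversed: "pamimap"
Forward == Backward? pamimap == pamimap
Palindrome = Yes


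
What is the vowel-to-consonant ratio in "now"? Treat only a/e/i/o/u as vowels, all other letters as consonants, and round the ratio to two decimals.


Word: "now"
Vowels (a,e,i,o,u): 1
Consonants: 2
Ratio = 1/2
= 0.50


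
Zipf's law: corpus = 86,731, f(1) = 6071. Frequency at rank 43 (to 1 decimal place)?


Zipf's law: f(r) = f(1) / r
f(1) = 6071
f(43) = 6071 / 43
= 141.2 occurrences


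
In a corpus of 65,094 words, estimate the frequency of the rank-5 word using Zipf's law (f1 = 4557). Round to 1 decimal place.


Zipf's law: f(r) = f(1) / r
f(1) = 4557
f(5) = 4557 / 5
= 911.4 occurrences


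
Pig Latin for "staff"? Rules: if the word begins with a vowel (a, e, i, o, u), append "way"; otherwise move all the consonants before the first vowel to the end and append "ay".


Word: "staff"
Starts with consonant(s) → move to end, add 'ay'
Consonant cluster: "st"
Pig Latin = "affstay"


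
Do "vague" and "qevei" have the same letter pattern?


Pattern of "vague": [0, 1, 2, 3, 4]
Pattern of "qevei": [0, 1, 2, 1, 3]
Patterns do not match
Same pattern = No


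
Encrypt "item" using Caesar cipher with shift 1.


Word: "item"
Shift: 1
Each letter → (letter + shift) mod 26:
  'i' (8) + 1 = 9 → 'j'
  't' (19) + 1 = 20 → 'u'
  'e' (4) + 1 = 5 → 'f'
  'm' (12) + 1 = 13 → 'n'
Result = "jufn"


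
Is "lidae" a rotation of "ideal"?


Word: "ideal", Candidate: "lidae"
Method: check if candidate is substring of word+word
"idealideal" contains "lidae"? No
Is rotation = No


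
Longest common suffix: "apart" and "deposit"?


Word 1: "apart"
Word 2: "deposit"
Comparing from end:
  Pos -1: 't' == 't'
  Pos -2: 'r' != 'i' (stop)
LCS = "t" (length 1)


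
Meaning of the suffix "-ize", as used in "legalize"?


Suffix: -ize
As in: legalize -> legal + -ize
Meaning = to make


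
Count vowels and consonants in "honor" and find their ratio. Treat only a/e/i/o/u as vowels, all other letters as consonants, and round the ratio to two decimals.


Word: "honor"
Vowels (a,e,i,o,u): 2
Consonants: 3
Ratio = 2/3
= 0.67
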